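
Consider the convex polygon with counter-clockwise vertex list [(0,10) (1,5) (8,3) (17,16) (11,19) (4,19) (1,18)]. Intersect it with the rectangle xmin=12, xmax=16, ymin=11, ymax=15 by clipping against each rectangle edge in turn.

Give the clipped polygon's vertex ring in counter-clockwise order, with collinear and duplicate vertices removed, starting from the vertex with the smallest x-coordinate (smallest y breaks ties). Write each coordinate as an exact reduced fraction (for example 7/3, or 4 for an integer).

1. After x ≥ 12: [(12,79/9) (17,16) (12,37/2)]
2. After x ≤ 16: [(12,79/9) (16,131/9) (16,33/2) (12,37/2)]
3. After y ≥ 11: [(12,11) (176/13,11) (16,131/9) (16,33/2) (12,37/2)]
4. After y ≤ 15: [(12,15) (12,11) (176/13,11) (16,131/9) (16,15)]
5. Canonical ring: [(12,11) (176/13,11) (16,131/9) (16,15) (12,15)]

Clipped polygon: [(12,11) (176/13,11) (16,131/9) (16,15) (12,15)]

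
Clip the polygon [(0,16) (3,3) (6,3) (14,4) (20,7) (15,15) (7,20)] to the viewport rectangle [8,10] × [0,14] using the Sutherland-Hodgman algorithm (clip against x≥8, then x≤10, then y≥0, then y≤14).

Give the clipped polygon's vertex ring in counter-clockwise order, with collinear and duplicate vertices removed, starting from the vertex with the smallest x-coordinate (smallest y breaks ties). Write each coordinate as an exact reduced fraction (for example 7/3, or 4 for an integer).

Clipped polygon: [(8,13/4) (10,7/2) (10,14) (8,14)]

1. After x ≥ 8: [(8,13/4) (14,4) (20,7) (15,15) (8,155/8)]
2. After x ≤ 10: [(8,13/4) (10,7/2) (10,145/8) (8,155/8)]
3. After y ≥ 0: [(8,13/4) (10,7/2) (10,145/8) (8,155/8)]
4. After y ≤ 14: [(8,14) (8,13/4) (10,7/2) (10,14)]
5. Canonical ring: [(8,13/4) (10,7/2) (10,14) (8,14)]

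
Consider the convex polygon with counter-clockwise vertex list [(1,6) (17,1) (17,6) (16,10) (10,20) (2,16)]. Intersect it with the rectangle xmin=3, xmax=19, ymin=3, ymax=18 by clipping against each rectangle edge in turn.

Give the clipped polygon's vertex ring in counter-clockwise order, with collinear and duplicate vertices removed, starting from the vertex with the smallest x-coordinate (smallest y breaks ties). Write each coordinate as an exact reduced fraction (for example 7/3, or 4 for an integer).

Clipped polygon: [(3,43/8) (53/5,3) (17,3) (17,6) (16,10) (56/5,18) (6,18) (3,33/2)]

1. After x ≥ 3: [(3,43/8) (17,1) (17,6) (16,10) (10,20) (3,33/2)]
2. After x ≤ 19: [(3,43/8) (17,1) (17,6) (16,10) (10,20) (3,33/2)]
3. After y ≥ 3: [(3,43/8) (53/5,3) (17,3) (17,6) (16,10) (10,20) (3,33/2)]
4. After y ≤ 18: [(3,43/8) (53/5,3) (17,3) (17,6) (16,10) (56/5,18) (6,18) (3,33/2)]
5. Canonical ring: [(3,43/8) (53/5,3) (17,3) (17,6) (16,10) (56/5,18) (6,18) (3,33/2)]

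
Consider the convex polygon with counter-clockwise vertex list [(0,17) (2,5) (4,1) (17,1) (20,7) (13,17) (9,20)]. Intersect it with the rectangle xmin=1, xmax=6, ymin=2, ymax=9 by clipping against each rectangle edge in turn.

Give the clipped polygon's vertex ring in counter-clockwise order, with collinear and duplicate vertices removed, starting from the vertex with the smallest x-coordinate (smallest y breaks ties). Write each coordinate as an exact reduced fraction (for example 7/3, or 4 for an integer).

1. After x ≥ 1: [(1,52/3) (1,11) (2,5) (4,1) (17,1) (20,7) (13,17) (9,20)]
2. After x ≤ 6: [(6,19) (1,52/3) (1,11) (2,5) (4,1) (6,1)]
3. After y ≥ 2: [(6,2) (6,19) (1,52/3) (1,11) (2,5) (7/2,2)]
4. After y ≤ 9: [(6,2) (6,9) (4/3,9) (2,5) (7/2,2)]
5. Canonical ring: [(4/3,9) (2,5) (7/2,2) (6,2) (6,9)]

Clipped polygon: [(4/3,9) (2,5) (7/2,2) (6,2) (6,9)]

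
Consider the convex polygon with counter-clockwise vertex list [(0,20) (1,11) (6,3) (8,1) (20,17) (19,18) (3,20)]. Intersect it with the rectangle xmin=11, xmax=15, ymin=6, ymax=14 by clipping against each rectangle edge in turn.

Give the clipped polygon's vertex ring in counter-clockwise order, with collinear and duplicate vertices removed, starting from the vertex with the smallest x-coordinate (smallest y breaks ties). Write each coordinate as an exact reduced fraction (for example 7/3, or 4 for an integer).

Clipped polygon: [(11,6) (47/4,6) (15,31/3) (15,14) (11,14)]

1. After x ≥ 11: [(11,5) (20,17) (19,18) (11,19)]
2. After x ≤ 15: [(11,5) (15,31/3) (15,37/2) (11,19)]
3. After y ≥ 6: [(11,6) (47/4,6) (15,31/3) (15,37/2) (11,19)]
4. After y ≤ 14: [(11,14) (11,6) (47/4,6) (15,31/3) (15,14)]
5. Canonical ring: [(11,6) (47/4,6) (15,31/3) (15,14) (11,14)]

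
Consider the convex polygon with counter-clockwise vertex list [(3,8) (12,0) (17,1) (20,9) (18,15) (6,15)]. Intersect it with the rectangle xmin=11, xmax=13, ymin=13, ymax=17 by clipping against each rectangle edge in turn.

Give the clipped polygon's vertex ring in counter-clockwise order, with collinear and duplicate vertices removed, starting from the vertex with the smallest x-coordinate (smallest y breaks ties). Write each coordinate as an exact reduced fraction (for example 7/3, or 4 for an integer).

Clipped polygon: [(11,13) (13,13) (13,15) (11,15)]

1. After x ≥ 11: [(11,8/9) (12,0) (17,1) (20,9) (18,15) (11,15)]
2. After x ≤ 13: [(11,8/9) (12,0) (13,1/5) (13,15) (11,15)]
3. After y ≥ 13: [(11,13) (13,13) (13,15) (11,15)]
4. After y ≤ 17: [(11,13) (13,13) (13,15) (11,15)]
5. Canonical ring: [(11,13) (13,13) (13,15) (11,15)]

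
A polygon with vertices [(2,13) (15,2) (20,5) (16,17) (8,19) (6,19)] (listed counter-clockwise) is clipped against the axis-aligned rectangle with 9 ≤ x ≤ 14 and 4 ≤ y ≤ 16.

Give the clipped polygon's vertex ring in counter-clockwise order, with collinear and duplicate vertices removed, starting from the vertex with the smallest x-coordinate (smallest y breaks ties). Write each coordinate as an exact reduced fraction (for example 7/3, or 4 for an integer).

Clipped polygon: [(9,92/13) (139/11,4) (14,4) (14,16) (9,16)]

1. After x ≥ 9: [(9,92/13) (15,2) (20,5) (16,17) (9,75/4)]
2. After x ≤ 14: [(9,92/13) (14,37/13) (14,35/2) (9,75/4)]
3. After y ≥ 4: [(9,92/13) (139/11,4) (14,4) (14,35/2) (9,75/4)]
4. After y ≤ 16: [(9,16) (9,92/13) (139/11,4) (14,4) (14,16)]
5. Canonical ring: [(9,92/13) (139/11,4) (14,4) (14,16) (9,16)]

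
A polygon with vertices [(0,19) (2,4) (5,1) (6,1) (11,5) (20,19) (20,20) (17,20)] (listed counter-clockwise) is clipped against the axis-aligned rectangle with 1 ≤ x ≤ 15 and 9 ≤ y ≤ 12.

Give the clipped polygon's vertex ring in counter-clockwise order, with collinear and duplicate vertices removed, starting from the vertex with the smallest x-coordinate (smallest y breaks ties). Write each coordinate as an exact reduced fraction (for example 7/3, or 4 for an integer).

Clipped polygon: [(1,23/2) (4/3,9) (95/7,9) (15,101/9) (15,12) (1,12)]

1. After x ≥ 1: [(1,324/17) (1,23/2) (2,4) (5,1) (6,1) (11,5) (20,19) (20,20) (17,20)]
2. After x ≤ 15: [(15,338/17) (1,324/17) (1,23/2) (2,4) (5,1) (6,1) (11,5) (15,101/9)]
3. After y ≥ 9: [(15,338/17) (1,324/17) (1,23/2) (4/3,9) (95/7,9) (15,101/9)]
4. After y ≤ 12: [(15,12) (1,12) (1,23/2) (4/3,9) (95/7,9) (15,101/9)]
5. Canonical ring: [(1,23/2) (4/3,9) (95/7,9) (15,101/9) (15,12) (1,12)]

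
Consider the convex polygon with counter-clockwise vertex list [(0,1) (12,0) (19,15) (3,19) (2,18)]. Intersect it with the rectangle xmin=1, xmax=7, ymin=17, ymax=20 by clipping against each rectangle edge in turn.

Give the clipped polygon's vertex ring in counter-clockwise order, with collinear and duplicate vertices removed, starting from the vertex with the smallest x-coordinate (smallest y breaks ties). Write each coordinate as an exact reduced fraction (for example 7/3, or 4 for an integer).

1. After x ≥ 1: [(1,19/2) (1,11/12) (12,0) (19,15) (3,19) (2,18)]
2. After x ≤ 7: [(1,19/2) (1,11/12) (7,5/12) (7,18) (3,19) (2,18)]
3. After y ≥ 17: [(32/17,17) (7,17) (7,18) (3,19) (2,18)]
4. After y ≤ 20: [(32/17,17) (7,17) (7,18) (3,19) (2,18)]
5. Canonical ring: [(32/17,17) (7,17) (7,18) (3,19) (2,18)]

Clipped polygon: [(32/17,17) (7,17) (7,18) (3,19) (2,18)]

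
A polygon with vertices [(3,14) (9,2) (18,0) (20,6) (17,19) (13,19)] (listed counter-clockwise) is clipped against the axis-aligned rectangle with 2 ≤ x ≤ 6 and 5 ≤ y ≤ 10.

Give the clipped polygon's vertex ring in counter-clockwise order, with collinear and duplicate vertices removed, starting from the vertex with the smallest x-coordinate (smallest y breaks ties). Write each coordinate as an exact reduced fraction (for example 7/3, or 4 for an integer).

Clipped polygon: [(5,10) (6,8) (6,10)]

1. After x ≥ 2: [(3,14) (9,2) (18,0) (20,6) (17,19) (13,19)]
2. After x ≤ 6: [(6,31/2) (3,14) (6,8)]
3. After y ≥ 5: [(6,31/2) (3,14) (6,8)]
4. After y ≤ 10: [(6,10) (5,10) (6,8)]
5. Canonical ring: [(5,10) (6,8) (6,10)]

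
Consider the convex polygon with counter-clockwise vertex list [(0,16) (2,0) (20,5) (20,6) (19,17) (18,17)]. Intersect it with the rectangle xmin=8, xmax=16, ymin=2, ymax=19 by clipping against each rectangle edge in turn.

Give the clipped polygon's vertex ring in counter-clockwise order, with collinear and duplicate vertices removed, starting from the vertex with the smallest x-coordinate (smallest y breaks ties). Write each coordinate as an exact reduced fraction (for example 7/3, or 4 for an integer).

1. After x ≥ 8: [(8,148/9) (8,5/3) (20,5) (20,6) (19,17) (18,17)]
2. After x ≤ 16: [(16,152/9) (8,148/9) (8,5/3) (16,35/9)]
3. After y ≥ 2: [(16,152/9) (8,148/9) (8,2) (46/5,2) (16,35/9)]
4. After y ≤ 19: [(16,152/9) (8,148/9) (8,2) (46/5,2) (16,35/9)]
5. Canonical ring: [(8,2) (46/5,2) (16,35/9) (16,152/9) (8,148/9)]

Clipped polygon: [(8,2) (46/5,2) (16,35/9) (16,152/9) (8,148/9)]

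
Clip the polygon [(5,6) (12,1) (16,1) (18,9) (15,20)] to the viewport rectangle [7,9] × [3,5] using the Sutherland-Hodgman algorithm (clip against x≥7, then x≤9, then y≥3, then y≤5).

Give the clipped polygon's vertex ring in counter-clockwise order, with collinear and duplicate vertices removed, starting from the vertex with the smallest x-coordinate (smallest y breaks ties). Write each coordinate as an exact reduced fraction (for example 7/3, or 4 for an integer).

Clipped polygon: [(7,32/7) (9,22/7) (9,5) (7,5)]

1. After x ≥ 7: [(7,44/5) (7,32/7) (12,1) (16,1) (18,9) (15,20)]
2. After x ≤ 9: [(9,58/5) (7,44/5) (7,32/7) (9,22/7)]
3. After y ≥ 3: [(9,58/5) (7,44/5) (7,32/7) (9,22/7)]
4. After y ≤ 5: [(9,5) (7,5) (7,32/7) (9,22/7)]
5. Canonical ring: [(7,32/7) (9,22/7) (9,5) (7,5)]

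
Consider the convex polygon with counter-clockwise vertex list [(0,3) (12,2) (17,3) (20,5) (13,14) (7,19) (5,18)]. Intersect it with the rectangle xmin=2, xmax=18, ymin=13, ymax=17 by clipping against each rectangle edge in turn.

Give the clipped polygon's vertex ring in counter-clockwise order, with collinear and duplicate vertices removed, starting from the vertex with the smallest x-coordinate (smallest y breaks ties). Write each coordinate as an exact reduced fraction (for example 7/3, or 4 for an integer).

Clipped polygon: [(10/3,13) (124/9,13) (13,14) (47/5,17) (14/3,17)]

1. After x ≥ 2: [(2,9) (2,17/6) (12,2) (17,3) (20,5) (13,14) (7,19) (5,18)]
2. After x ≤ 18: [(2,9) (2,17/6) (12,2) (17,3) (18,11/3) (18,53/7) (13,14) (7,19) (5,18)]
3. After y ≥ 13: [(10/3,13) (124/9,13) (13,14) (7,19) (5,18)]
4. After y ≤ 17: [(14/3,17) (10/3,13) (124/9,13) (13,14) (47/5,17)]
5. Canonical ring: [(10/3,13) (124/9,13) (13,14) (47/5,17) (14/3,17)]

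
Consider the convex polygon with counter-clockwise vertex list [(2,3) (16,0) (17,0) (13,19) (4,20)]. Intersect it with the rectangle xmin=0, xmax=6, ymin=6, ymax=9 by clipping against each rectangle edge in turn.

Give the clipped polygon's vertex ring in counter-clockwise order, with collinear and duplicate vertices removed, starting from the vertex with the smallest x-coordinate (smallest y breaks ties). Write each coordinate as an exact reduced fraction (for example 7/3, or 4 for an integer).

1. After x ≥ 0: [(2,3) (16,0) (17,0) (13,19) (4,20)]
2. After x ≤ 6: [(2,3) (6,15/7) (6,178/9) (4,20)]
3. After y ≥ 6: [(40/17,6) (6,6) (6,178/9) (4,20)]
4. After y ≤ 9: [(46/17,9) (40/17,6) (6,6) (6,9)]
5. Canonical ring: [(40/17,6) (6,6) (6,9) (46/17,9)]

Clipped polygon: [(40/17,6) (6,6) (6,9) (46/17,9)]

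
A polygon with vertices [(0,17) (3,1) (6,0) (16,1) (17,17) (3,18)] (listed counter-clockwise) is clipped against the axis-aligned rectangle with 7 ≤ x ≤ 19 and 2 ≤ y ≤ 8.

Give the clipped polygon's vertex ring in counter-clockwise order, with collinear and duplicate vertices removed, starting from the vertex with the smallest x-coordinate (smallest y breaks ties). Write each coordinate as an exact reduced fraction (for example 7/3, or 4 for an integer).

Clipped polygon: [(7,2) (257/16,2) (263/16,8) (7,8)]

1. After x ≥ 7: [(7,1/10) (16,1) (17,17) (7,124/7)]
2. After x ≤ 19: [(7,1/10) (16,1) (17,17) (7,124/7)]
3. After y ≥ 2: [(7,2) (257/16,2) (17,17) (7,124/7)]
4. After y ≤ 8: [(7,8) (7,2) (257/16,2) (263/16,8)]
5. Canonical ring: [(7,2) (257/16,2) (263/16,8) (7,8)]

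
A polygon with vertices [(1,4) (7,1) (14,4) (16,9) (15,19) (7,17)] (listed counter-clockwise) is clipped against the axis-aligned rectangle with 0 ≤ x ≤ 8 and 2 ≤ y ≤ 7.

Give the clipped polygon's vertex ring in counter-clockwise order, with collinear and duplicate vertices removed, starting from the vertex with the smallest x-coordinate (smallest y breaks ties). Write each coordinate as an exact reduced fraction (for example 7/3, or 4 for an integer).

1. After x ≥ 0: [(1,4) (7,1) (14,4) (16,9) (15,19) (7,17)]
2. After x ≤ 8: [(1,4) (7,1) (8,10/7) (8,69/4) (7,17)]
3. After y ≥ 2: [(1,4) (5,2) (8,2) (8,69/4) (7,17)]
4. After y ≤ 7: [(31/13,7) (1,4) (5,2) (8,2) (8,7)]
5. Canonical ring: [(1,4) (5,2) (8,2) (8,7) (31/13,7)]

Clipped polygon: [(1,4) (5,2) (8,2) (8,7) (31/13,7)]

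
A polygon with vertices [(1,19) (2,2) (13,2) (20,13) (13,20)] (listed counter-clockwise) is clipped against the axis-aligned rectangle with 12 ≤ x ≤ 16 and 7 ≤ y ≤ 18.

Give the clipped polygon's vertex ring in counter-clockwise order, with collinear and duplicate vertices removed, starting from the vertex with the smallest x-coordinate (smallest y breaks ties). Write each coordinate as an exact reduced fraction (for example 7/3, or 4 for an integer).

1. After x ≥ 12: [(12,239/12) (12,2) (13,2) (20,13) (13,20)]
2. After x ≤ 16: [(12,239/12) (12,2) (13,2) (16,47/7) (16,17) (13,20)]
3. After y ≥ 7: [(12,239/12) (12,7) (16,7) (16,17) (13,20)]
4. After y ≤ 18: [(12,18) (12,7) (16,7) (16,17) (15,18)]
5. Canonical ring: [(12,7) (16,7) (16,17) (15,18) (12,18)]

Clipped polygon: [(12,7) (16,7) (16,17) (15,18) (12,18)]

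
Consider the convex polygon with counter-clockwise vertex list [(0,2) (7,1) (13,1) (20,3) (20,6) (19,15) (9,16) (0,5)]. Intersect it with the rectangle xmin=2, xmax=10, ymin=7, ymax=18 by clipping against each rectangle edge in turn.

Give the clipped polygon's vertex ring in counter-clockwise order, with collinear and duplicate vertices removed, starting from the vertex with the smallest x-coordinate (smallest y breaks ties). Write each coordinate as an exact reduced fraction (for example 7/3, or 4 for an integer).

Clipped polygon: [(2,7) (10,7) (10,159/10) (9,16) (2,67/9)]

1. After x ≥ 2: [(2,12/7) (7,1) (13,1) (20,3) (20,6) (19,15) (9,16) (2,67/9)]
2. After x ≤ 10: [(2,12/7) (7,1) (10,1) (10,159/10) (9,16) (2,67/9)]
3. After y ≥ 7: [(2,7) (10,7) (10,159/10) (9,16) (2,67/9)]
4. After y ≤ 18: [(2,7) (10,7) (10,159/10) (9,16) (2,67/9)]
5. Canonical ring: [(2,7) (10,7) (10,159/10) (9,16) (2,67/9)]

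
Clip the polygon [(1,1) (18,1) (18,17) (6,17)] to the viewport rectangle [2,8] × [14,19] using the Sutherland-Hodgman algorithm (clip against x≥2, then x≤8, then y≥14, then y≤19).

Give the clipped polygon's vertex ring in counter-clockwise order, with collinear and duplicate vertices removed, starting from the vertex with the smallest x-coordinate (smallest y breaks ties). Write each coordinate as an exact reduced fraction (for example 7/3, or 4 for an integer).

Clipped polygon: [(81/16,14) (8,14) (8,17) (6,17)]

1. After x ≥ 2: [(2,21/5) (2,1) (18,1) (18,17) (6,17)]
2. After x ≤ 8: [(2,21/5) (2,1) (8,1) (8,17) (6,17)]
3. After y ≥ 14: [(81/16,14) (8,14) (8,17) (6,17)]
4. After y ≤ 19: [(81/16,14) (8,14) (8,17) (6,17)]
5. Canonical ring: [(81/16,14) (8,14) (8,17) (6,17)]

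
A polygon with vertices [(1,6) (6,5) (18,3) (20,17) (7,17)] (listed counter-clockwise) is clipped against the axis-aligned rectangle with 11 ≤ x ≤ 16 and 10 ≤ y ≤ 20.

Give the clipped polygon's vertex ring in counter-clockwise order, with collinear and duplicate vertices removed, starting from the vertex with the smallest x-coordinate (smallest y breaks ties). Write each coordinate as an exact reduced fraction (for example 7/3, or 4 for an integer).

1. After x ≥ 11: [(11,25/6) (18,3) (20,17) (11,17)]
2. After x ≤ 16: [(11,25/6) (16,10/3) (16,17) (11,17)]
3. After y ≥ 10: [(11,10) (16,10) (16,17) (11,17)]
4. After y ≤ 20: [(11,10) (16,10) (16,17) (11,17)]
5. Canonical ring: [(11,10) (16,10) (16,17) (11,17)]

Clipped polygon: [(11,10) (16,10) (16,17) (11,17)]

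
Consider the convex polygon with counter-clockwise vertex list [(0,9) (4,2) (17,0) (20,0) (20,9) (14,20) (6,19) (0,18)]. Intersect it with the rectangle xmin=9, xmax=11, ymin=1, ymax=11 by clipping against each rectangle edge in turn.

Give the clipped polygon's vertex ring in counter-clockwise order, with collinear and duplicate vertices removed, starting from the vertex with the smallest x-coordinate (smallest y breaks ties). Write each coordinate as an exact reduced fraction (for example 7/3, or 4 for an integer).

Clipped polygon: [(9,16/13) (21/2,1) (11,1) (11,11) (9,11)]

1. After x ≥ 9: [(9,16/13) (17,0) (20,0) (20,9) (14,20) (9,155/8)]
2. After x ≤ 11: [(9,16/13) (11,12/13) (11,157/8) (9,155/8)]
3. After y ≥ 1: [(9,16/13) (21/2,1) (11,1) (11,157/8) (9,155/8)]
4. After y ≤ 11: [(9,11) (9,16/13) (21/2,1) (11,1) (11,11)]
5. Canonical ring: [(9,16/13) (21/2,1) (11,1) (11,11) (9,11)]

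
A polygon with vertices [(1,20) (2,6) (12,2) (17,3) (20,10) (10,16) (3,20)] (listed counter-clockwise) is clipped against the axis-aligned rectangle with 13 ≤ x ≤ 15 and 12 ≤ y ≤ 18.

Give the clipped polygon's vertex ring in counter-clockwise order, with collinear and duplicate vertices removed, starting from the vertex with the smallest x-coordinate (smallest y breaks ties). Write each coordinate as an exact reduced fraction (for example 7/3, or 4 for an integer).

1. After x ≥ 13: [(13,11/5) (17,3) (20,10) (13,71/5)]
2. After x ≤ 15: [(13,11/5) (15,13/5) (15,13) (13,71/5)]
3. After y ≥ 12: [(13,12) (15,12) (15,13) (13,71/5)]
4. After y ≤ 18: [(13,12) (15,12) (15,13) (13,71/5)]
5. Canonical ring: [(13,12) (15,12) (15,13) (13,71/5)]

Clipped polygon: [(13,12) (15,12) (15,13) (13,71/5)]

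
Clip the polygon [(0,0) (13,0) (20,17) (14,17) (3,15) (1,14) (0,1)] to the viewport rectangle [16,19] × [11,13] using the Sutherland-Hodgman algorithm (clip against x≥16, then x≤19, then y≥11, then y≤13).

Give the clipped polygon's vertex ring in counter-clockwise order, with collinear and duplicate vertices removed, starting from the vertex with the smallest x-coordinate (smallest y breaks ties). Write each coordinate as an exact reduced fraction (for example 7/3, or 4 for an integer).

1. After x ≥ 16: [(16,51/7) (20,17) (16,17)]
2. After x ≤ 19: [(16,51/7) (19,102/7) (19,17) (16,17)]
3. After y ≥ 11: [(16,11) (298/17,11) (19,102/7) (19,17) (16,17)]
4. After y ≤ 13: [(16,13) (16,11) (298/17,11) (312/17,13)]
5. Canonical ring: [(16,11) (298/17,11) (312/17,13) (16,13)]

Clipped polygon: [(16,11) (298/17,11) (312/17,13) (16,13)]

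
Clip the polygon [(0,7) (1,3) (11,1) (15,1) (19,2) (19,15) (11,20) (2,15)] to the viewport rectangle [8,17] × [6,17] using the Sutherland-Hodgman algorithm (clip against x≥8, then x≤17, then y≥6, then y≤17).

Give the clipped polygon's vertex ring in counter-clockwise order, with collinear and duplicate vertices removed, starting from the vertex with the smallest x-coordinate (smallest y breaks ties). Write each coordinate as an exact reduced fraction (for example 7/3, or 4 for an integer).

1. After x ≥ 8: [(8,8/5) (11,1) (15,1) (19,2) (19,15) (11,20) (8,55/3)]
2. After x ≤ 17: [(8,8/5) (11,1) (15,1) (17,3/2) (17,65/4) (11,20) (8,55/3)]
3. After y ≥ 6: [(8,6) (17,6) (17,65/4) (11,20) (8,55/3)]
4. After y ≤ 17: [(8,17) (8,6) (17,6) (17,65/4) (79/5,17)]
5. Canonical ring: [(8,6) (17,6) (17,65/4) (79/5,17) (8,17)]

Clipped polygon: [(8,6) (17,6) (17,65/4) (79/5,17) (8,17)]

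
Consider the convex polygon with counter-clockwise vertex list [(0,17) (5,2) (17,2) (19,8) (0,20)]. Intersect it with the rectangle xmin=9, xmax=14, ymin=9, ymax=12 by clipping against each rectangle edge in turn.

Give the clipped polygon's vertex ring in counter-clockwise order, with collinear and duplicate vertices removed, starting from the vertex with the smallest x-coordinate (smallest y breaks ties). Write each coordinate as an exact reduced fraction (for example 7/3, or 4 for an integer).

Clipped polygon: [(9,9) (14,9) (14,212/19) (38/3,12) (9,12)]

1. After x ≥ 9: [(9,2) (17,2) (19,8) (9,272/19)]
2. After x ≤ 14: [(9,2) (14,2) (14,212/19) (9,272/19)]
3. After y ≥ 9: [(9,9) (14,9) (14,212/19) (9,272/19)]
4. After y ≤ 12: [(9,12) (9,9) (14,9) (14,212/19) (38/3,12)]
5. Canonical ring: [(9,9) (14,9) (14,212/19) (38/3,12) (9,12)]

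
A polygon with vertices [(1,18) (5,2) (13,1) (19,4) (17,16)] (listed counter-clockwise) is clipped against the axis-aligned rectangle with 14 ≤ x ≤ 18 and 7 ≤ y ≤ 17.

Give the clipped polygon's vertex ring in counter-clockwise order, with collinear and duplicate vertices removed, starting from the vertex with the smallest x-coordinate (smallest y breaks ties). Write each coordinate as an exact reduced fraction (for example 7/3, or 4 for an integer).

Clipped polygon: [(14,7) (18,7) (18,10) (17,16) (14,131/8)]

1. After x ≥ 14: [(14,131/8) (14,3/2) (19,4) (17,16)]
2. After x ≤ 18: [(14,131/8) (14,3/2) (18,7/2) (18,10) (17,16)]
3. After y ≥ 7: [(14,131/8) (14,7) (18,7) (18,10) (17,16)]
4. After y ≤ 17: [(14,131/8) (14,7) (18,7) (18,10) (17,16)]
5. Canonical ring: [(14,7) (18,7) (18,10) (17,16) (14,131/8)]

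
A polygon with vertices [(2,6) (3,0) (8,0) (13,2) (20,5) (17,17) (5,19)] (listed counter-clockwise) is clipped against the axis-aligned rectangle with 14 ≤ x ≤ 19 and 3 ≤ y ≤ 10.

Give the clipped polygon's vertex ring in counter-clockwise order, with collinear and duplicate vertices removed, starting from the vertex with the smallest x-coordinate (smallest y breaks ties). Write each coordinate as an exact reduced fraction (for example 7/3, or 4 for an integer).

1. After x ≥ 14: [(14,17/7) (20,5) (17,17) (14,35/2)]
2. After x ≤ 19: [(14,17/7) (19,32/7) (19,9) (17,17) (14,35/2)]
3. After y ≥ 3: [(14,3) (46/3,3) (19,32/7) (19,9) (17,17) (14,35/2)]
4. After y ≤ 10: [(14,10) (14,3) (46/3,3) (19,32/7) (19,9) (75/4,10)]
5. Canonical ring: [(14,3) (46/3,3) (19,32/7) (19,9) (75/4,10) (14,10)]

Clipped polygon: [(14,3) (46/3,3) (19,32/7) (19,9) (75/4,10) (14,10)]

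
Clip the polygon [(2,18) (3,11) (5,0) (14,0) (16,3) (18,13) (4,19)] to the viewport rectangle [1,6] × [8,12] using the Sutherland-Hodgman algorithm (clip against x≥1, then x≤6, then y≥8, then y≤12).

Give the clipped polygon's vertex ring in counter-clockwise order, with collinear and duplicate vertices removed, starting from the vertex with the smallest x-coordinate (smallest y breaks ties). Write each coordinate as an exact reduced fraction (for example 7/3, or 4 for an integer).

1. After x ≥ 1: [(2,18) (3,11) (5,0) (14,0) (16,3) (18,13) (4,19)]
2. After x ≤ 6: [(2,18) (3,11) (5,0) (6,0) (6,127/7) (4,19)]
3. After y ≥ 8: [(2,18) (3,11) (39/11,8) (6,8) (6,127/7) (4,19)]
4. After y ≤ 12: [(20/7,12) (3,11) (39/11,8) (6,8) (6,12)]
5. Canonical ring: [(20/7,12) (3,11) (39/11,8) (6,8) (6,12)]

Clipped polygon: [(20/7,12) (3,11) (39/11,8) (6,8) (6,12)]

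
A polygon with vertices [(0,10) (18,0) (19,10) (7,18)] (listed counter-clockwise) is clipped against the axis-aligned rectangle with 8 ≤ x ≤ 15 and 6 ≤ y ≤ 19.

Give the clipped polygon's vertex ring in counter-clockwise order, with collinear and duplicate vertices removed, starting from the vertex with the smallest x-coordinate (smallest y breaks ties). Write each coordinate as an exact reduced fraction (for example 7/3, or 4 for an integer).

Clipped polygon: [(8,6) (15,6) (15,38/3) (8,52/3)]

1. After x ≥ 8: [(8,50/9) (18,0) (19,10) (8,52/3)]
2. After x ≤ 15: [(8,50/9) (15,5/3) (15,38/3) (8,52/3)]
3. After y ≥ 6: [(8,6) (15,6) (15,38/3) (8,52/3)]
4. After y ≤ 19: [(8,6) (15,6) (15,38/3) (8,52/3)]
5. Canonical ring: [(8,6) (15,6) (15,38/3) (8,52/3)]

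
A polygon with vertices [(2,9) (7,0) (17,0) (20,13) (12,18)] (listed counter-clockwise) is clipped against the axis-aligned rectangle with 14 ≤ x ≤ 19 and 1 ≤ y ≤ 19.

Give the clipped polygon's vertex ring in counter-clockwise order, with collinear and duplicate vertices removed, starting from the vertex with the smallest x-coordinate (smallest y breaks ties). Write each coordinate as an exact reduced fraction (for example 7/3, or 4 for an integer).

1. After x ≥ 14: [(14,0) (17,0) (20,13) (14,67/4)]
2. After x ≤ 19: [(14,0) (17,0) (19,26/3) (19,109/8) (14,67/4)]
3. After y ≥ 1: [(14,1) (224/13,1) (19,26/3) (19,109/8) (14,67/4)]
4. After y ≤ 19: [(14,1) (224/13,1) (19,26/3) (19,109/8) (14,67/4)]
5. Canonical ring: [(14,1) (224/13,1) (19,26/3) (19,109/8) (14,67/4)]

Clipped polygon: [(14,1) (224/13,1) (19,26/3) (19,109/8) (14,67/4)]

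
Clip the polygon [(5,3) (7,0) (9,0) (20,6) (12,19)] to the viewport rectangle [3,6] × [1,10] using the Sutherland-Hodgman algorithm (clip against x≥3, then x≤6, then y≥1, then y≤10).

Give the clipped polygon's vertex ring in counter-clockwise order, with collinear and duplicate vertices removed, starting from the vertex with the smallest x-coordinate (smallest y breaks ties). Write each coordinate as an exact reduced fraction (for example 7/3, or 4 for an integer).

1. After x ≥ 3: [(5,3) (7,0) (9,0) (20,6) (12,19)]
2. After x ≤ 6: [(6,37/7) (5,3) (6,3/2)]
3. After y ≥ 1: [(6,37/7) (5,3) (6,3/2)]
4. After y ≤ 10: [(6,37/7) (5,3) (6,3/2)]
5. Canonical ring: [(5,3) (6,3/2) (6,37/7)]

Clipped polygon: [(5,3) (6,3/2) (6,37/7)]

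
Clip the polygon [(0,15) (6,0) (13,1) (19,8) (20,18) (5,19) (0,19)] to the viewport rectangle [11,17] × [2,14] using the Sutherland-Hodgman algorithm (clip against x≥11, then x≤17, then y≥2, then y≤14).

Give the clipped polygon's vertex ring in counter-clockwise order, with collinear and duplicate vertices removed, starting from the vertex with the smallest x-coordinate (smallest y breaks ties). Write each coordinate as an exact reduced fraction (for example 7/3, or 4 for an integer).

Clipped polygon: [(11,2) (97/7,2) (17,17/3) (17,14) (11,14)]

1. After x ≥ 11: [(11,5/7) (13,1) (19,8) (20,18) (11,93/5)]
2. After x ≤ 17: [(11,5/7) (13,1) (17,17/3) (17,91/5) (11,93/5)]
3. After y ≥ 2: [(11,2) (97/7,2) (17,17/3) (17,91/5) (11,93/5)]
4. After y ≤ 14: [(11,14) (11,2) (97/7,2) (17,17/3) (17,14)]
5. Canonical ring: [(11,2) (97/7,2) (17,17/3) (17,14) (11,14)]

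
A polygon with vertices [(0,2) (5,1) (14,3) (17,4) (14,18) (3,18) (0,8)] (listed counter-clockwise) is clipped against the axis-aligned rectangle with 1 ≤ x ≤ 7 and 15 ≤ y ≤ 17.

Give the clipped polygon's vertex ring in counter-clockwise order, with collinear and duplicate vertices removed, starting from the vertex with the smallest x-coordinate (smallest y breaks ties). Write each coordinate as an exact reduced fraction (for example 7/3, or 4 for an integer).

1. After x ≥ 1: [(1,9/5) (5,1) (14,3) (17,4) (14,18) (3,18) (1,34/3)]
2. After x ≤ 7: [(1,9/5) (5,1) (7,13/9) (7,18) (3,18) (1,34/3)]
3. After y ≥ 15: [(7,15) (7,18) (3,18) (21/10,15)]
4. After y ≤ 17: [(7,15) (7,17) (27/10,17) (21/10,15)]
5. Canonical ring: [(21/10,15) (7,15) (7,17) (27/10,17)]

Clipped polygon: [(21/10,15) (7,15) (7,17) (27/10,17)]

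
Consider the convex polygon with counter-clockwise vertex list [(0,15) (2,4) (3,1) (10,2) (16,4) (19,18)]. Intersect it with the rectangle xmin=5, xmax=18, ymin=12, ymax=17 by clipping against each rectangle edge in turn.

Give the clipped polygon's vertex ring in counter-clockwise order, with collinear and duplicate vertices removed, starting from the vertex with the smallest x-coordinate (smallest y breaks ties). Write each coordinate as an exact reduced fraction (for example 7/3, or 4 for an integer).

1. After x ≥ 5: [(5,300/19) (5,9/7) (10,2) (16,4) (19,18)]
2. After x ≤ 18: [(18,339/19) (5,300/19) (5,9/7) (10,2) (16,4) (18,40/3)]
3. After y ≥ 12: [(18,339/19) (5,300/19) (5,12) (124/7,12) (18,40/3)]
4. After y ≤ 17: [(18,17) (38/3,17) (5,300/19) (5,12) (124/7,12) (18,40/3)]
5. Canonical ring: [(5,12) (124/7,12) (18,40/3) (18,17) (38/3,17) (5,300/19)]

Clipped polygon: [(5,12) (124/7,12) (18,40/3) (18,17) (38/3,17) (5,300/19)]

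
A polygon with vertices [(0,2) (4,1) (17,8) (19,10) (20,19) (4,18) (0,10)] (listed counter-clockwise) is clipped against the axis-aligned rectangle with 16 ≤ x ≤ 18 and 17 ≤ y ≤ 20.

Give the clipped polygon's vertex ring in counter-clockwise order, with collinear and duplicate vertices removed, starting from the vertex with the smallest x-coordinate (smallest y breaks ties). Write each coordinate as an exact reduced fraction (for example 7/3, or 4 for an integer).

Clipped polygon: [(16,17) (18,17) (18,151/8) (16,75/4)]

1. After x ≥ 16: [(16,97/13) (17,8) (19,10) (20,19) (16,75/4)]
2. After x ≤ 18: [(16,97/13) (17,8) (18,9) (18,151/8) (16,75/4)]
3. After y ≥ 17: [(16,17) (18,17) (18,151/8) (16,75/4)]
4. After y ≤ 20: [(16,17) (18,17) (18,151/8) (16,75/4)]
5. Canonical ring: [(16,17) (18,17) (18,151/8) (16,75/4)]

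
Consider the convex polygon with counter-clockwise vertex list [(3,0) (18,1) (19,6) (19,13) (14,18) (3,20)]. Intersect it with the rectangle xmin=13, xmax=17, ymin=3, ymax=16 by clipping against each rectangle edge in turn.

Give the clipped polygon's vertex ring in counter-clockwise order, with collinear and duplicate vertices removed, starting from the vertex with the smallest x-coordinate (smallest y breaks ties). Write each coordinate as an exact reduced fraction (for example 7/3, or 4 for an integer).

Clipped polygon: [(13,3) (17,3) (17,15) (16,16) (13,16)]

1. After x ≥ 13: [(13,2/3) (18,1) (19,6) (19,13) (14,18) (13,200/11)]
2. After x ≤ 17: [(13,2/3) (17,14/15) (17,15) (14,18) (13,200/11)]
3. After y ≥ 3: [(13,3) (17,3) (17,15) (14,18) (13,200/11)]
4. After y ≤ 16: [(13,16) (13,3) (17,3) (17,15) (16,16)]
5. Canonical ring: [(13,3) (17,3) (17,15) (16,16) (13,16)]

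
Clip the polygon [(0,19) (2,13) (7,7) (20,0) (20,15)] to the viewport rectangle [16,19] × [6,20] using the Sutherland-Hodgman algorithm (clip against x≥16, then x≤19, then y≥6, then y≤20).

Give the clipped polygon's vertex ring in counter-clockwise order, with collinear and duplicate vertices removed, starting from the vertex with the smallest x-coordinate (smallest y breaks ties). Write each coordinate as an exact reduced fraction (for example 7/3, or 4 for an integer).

Clipped polygon: [(16,6) (19,6) (19,76/5) (16,79/5)]

1. After x ≥ 16: [(16,79/5) (16,28/13) (20,0) (20,15)]
2. After x ≤ 19: [(19,76/5) (16,79/5) (16,28/13) (19,7/13)]
3. After y ≥ 6: [(19,6) (19,76/5) (16,79/5) (16,6)]
4. After y ≤ 20: [(19,6) (19,76/5) (16,79/5) (16,6)]
5. Canonical ring: [(16,6) (19,6) (19,76/5) (16,79/5)]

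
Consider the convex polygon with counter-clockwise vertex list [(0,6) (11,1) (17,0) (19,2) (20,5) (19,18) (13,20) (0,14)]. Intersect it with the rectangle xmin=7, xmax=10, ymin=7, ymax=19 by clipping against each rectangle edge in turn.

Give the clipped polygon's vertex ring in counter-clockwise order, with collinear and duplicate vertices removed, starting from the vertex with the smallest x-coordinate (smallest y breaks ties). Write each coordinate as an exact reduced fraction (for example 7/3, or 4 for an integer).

1. After x ≥ 7: [(7,31/11) (11,1) (17,0) (19,2) (20,5) (19,18) (13,20) (7,224/13)]
2. After x ≤ 10: [(7,31/11) (10,16/11) (10,242/13) (7,224/13)]
3. After y ≥ 7: [(7,7) (10,7) (10,242/13) (7,224/13)]
4. After y ≤ 19: [(7,7) (10,7) (10,242/13) (7,224/13)]
5. Canonical ring: [(7,7) (10,7) (10,242/13) (7,224/13)]

Clipped polygon: [(7,7) (10,7) (10,242/13) (7,224/13)]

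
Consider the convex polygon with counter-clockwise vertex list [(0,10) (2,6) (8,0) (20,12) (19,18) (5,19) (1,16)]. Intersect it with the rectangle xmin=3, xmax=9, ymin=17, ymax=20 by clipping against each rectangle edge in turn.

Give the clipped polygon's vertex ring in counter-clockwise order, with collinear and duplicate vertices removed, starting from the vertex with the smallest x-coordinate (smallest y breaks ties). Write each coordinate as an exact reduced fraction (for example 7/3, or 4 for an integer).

Clipped polygon: [(3,17) (9,17) (9,131/7) (5,19) (3,35/2)]

1. After x ≥ 3: [(3,5) (8,0) (20,12) (19,18) (5,19) (3,35/2)]
2. After x ≤ 9: [(3,5) (8,0) (9,1) (9,131/7) (5,19) (3,35/2)]
3. After y ≥ 17: [(3,17) (9,17) (9,131/7) (5,19) (3,35/2)]
4. After y ≤ 20: [(3,17) (9,17) (9,131/7) (5,19) (3,35/2)]
5. Canonical ring: [(3,17) (9,17) (9,131/7) (5,19) (3,35/2)]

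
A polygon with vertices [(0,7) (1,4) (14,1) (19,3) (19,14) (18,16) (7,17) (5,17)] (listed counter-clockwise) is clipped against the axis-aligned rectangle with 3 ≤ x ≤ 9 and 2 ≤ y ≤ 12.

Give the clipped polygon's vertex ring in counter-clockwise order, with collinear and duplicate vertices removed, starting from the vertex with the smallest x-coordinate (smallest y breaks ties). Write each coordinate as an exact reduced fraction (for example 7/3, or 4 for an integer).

Clipped polygon: [(3,46/13) (9,28/13) (9,12) (3,12)]

1. After x ≥ 3: [(3,13) (3,46/13) (14,1) (19,3) (19,14) (18,16) (7,17) (5,17)]
2. After x ≤ 9: [(3,13) (3,46/13) (9,28/13) (9,185/11) (7,17) (5,17)]
3. After y ≥ 2: [(3,13) (3,46/13) (9,28/13) (9,185/11) (7,17) (5,17)]
4. After y ≤ 12: [(3,12) (3,46/13) (9,28/13) (9,12)]
5. Canonical ring: [(3,46/13) (9,28/13) (9,12) (3,12)]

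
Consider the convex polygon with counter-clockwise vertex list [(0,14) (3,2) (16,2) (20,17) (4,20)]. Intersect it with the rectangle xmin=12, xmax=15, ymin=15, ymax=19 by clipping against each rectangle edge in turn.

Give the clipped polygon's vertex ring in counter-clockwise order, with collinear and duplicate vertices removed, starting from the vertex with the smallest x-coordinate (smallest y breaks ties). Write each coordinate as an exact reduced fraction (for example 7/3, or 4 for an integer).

Clipped polygon: [(12,15) (15,15) (15,287/16) (12,37/2)]

1. After x ≥ 12: [(12,2) (16,2) (20,17) (12,37/2)]
2. After x ≤ 15: [(12,2) (15,2) (15,287/16) (12,37/2)]
3. After y ≥ 15: [(12,15) (15,15) (15,287/16) (12,37/2)]
4. After y ≤ 19: [(12,15) (15,15) (15,287/16) (12,37/2)]
5. Canonical ring: [(12,15) (15,15) (15,287/16) (12,37/2)]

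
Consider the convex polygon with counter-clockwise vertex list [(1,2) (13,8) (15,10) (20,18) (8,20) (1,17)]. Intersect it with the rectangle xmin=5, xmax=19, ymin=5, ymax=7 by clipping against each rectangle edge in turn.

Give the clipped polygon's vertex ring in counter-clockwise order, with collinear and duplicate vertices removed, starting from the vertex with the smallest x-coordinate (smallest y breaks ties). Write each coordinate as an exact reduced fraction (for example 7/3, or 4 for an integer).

1. After x ≥ 5: [(5,4) (13,8) (15,10) (20,18) (8,20) (5,131/7)]
2. After x ≤ 19: [(5,4) (13,8) (15,10) (19,82/5) (19,109/6) (8,20) (5,131/7)]
3. After y ≥ 5: [(5,5) (7,5) (13,8) (15,10) (19,82/5) (19,109/6) (8,20) (5,131/7)]
4. After y ≤ 7: [(5,7) (5,5) (7,5) (11,7)]
5. Canonical ring: [(5,5) (7,5) (11,7) (5,7)]

Clipped polygon: [(5,5) (7,5) (11,7) (5,7)]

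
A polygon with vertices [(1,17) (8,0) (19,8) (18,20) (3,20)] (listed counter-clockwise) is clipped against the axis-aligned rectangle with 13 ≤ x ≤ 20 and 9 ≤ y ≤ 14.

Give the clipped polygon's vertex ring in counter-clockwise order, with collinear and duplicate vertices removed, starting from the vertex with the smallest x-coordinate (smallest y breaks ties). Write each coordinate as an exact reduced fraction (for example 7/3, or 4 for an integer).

1. After x ≥ 13: [(13,40/11) (19,8) (18,20) (13,20)]
2. After x ≤ 20: [(13,40/11) (19,8) (18,20) (13,20)]
3. After y ≥ 9: [(13,9) (227/12,9) (18,20) (13,20)]
4. After y ≤ 14: [(13,14) (13,9) (227/12,9) (37/2,14)]
5. Canonical ring: [(13,9) (227/12,9) (37/2,14) (13,14)]

Clipped polygon: [(13,9) (227/12,9) (37/2,14) (13,14)]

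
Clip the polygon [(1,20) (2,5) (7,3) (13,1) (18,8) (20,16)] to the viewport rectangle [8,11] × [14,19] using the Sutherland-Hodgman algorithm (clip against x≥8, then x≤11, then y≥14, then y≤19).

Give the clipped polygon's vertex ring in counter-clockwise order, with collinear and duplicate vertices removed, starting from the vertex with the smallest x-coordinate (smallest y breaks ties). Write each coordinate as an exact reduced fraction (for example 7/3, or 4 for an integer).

Clipped polygon: [(8,14) (11,14) (11,340/19) (8,352/19)]

1. After x ≥ 8: [(8,352/19) (8,8/3) (13,1) (18,8) (20,16)]
2. After x ≤ 11: [(11,340/19) (8,352/19) (8,8/3) (11,5/3)]
3. After y ≥ 14: [(11,14) (11,340/19) (8,352/19) (8,14)]
4. After y ≤ 19: [(11,14) (11,340/19) (8,352/19) (8,14)]
5. Canonical ring: [(8,14) (11,14) (11,340/19) (8,352/19)]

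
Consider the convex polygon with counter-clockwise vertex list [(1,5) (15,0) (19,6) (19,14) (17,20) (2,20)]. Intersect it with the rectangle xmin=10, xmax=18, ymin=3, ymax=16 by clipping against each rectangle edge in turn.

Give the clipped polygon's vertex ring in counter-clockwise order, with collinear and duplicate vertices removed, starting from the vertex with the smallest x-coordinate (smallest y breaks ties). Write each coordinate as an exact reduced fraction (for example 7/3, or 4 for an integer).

Clipped polygon: [(10,3) (17,3) (18,9/2) (18,16) (10,16)]

1. After x ≥ 10: [(10,25/14) (15,0) (19,6) (19,14) (17,20) (10,20)]
2. After x ≤ 18: [(10,25/14) (15,0) (18,9/2) (18,17) (17,20) (10,20)]
3. After y ≥ 3: [(10,3) (17,3) (18,9/2) (18,17) (17,20) (10,20)]
4. After y ≤ 16: [(10,16) (10,3) (17,3) (18,9/2) (18,16)]
5. Canonical ring: [(10,3) (17,3) (18,9/2) (18,16) (10,16)]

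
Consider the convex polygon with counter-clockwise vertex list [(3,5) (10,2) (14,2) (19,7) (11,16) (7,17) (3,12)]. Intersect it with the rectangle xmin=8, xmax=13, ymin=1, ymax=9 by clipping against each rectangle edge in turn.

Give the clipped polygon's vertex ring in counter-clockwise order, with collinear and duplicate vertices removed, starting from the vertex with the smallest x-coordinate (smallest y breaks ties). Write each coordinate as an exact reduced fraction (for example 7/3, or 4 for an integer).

Clipped polygon: [(8,20/7) (10,2) (13,2) (13,9) (8,9)]

1. After x ≥ 8: [(8,20/7) (10,2) (14,2) (19,7) (11,16) (8,67/4)]
2. After x ≤ 13: [(8,20/7) (10,2) (13,2) (13,55/4) (11,16) (8,67/4)]
3. After y ≥ 1: [(8,20/7) (10,2) (13,2) (13,55/4) (11,16) (8,67/4)]
4. After y ≤ 9: [(8,9) (8,20/7) (10,2) (13,2) (13,9)]
5. Canonical ring: [(8,20/7) (10,2) (13,2) (13,9) (8,9)]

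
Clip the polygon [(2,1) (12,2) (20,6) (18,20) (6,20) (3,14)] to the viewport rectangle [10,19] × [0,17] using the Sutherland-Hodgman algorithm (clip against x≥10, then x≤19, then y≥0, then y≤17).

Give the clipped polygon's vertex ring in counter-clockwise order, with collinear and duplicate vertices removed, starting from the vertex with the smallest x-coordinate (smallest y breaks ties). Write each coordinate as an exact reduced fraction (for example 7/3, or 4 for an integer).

Clipped polygon: [(10,9/5) (12,2) (19,11/2) (19,13) (129/7,17) (10,17)]

1. After x ≥ 10: [(10,9/5) (12,2) (20,6) (18,20) (10,20)]
2. After x ≤ 19: [(10,9/5) (12,2) (19,11/2) (19,13) (18,20) (10,20)]
3. After y ≥ 0: [(10,9/5) (12,2) (19,11/2) (19,13) (18,20) (10,20)]
4. After y ≤ 17: [(10,17) (10,9/5) (12,2) (19,11/2) (19,13) (129/7,17)]
5. Canonical ring: [(10,9/5) (12,2) (19,11/2) (19,13) (129/7,17) (10,17)]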